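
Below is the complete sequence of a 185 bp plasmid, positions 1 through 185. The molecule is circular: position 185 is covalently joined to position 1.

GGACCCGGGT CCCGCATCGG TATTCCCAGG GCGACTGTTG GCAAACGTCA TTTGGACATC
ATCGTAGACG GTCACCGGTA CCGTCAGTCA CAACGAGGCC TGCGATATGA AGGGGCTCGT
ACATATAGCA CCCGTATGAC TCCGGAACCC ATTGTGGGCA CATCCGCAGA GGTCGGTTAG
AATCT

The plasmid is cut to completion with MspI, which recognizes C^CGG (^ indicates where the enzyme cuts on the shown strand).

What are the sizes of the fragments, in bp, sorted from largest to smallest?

70, 67, 48 bp

MspI sites (CCGG) start at positions 5, 75, 142.
MspI cuts after the first base of each site, so after positions 5, 75, 142.
Circular molecule, 3 cuts → 3 fragments:
  6–75 → 70 bp
  76–142 → 67 bp
  143–185 then 1–5 → 43 + 5 = 48 bp
Sorted largest to smallest: 70, 67, 48 bp.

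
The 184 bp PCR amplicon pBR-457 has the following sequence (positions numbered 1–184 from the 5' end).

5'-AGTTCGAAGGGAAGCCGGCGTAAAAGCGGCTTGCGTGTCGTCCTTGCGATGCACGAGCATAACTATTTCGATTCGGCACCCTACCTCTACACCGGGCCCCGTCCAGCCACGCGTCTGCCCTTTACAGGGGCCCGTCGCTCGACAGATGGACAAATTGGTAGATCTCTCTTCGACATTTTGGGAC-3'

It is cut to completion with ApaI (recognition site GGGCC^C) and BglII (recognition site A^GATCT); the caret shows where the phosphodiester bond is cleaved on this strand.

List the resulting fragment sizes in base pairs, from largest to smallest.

98, 34, 28, 24 bp

ApaI sites (GGGCCC) start at positions 94, 128.
ApaI cuts after base 5 of each site (before the last base), so after positions 98, 132.
The BglII site (AGATCT) starts at position 160.
BglII cuts after the first base of each site, so after position 160.
Combined cut positions: 98, 132, 160.
Linear molecule, 3 cuts → 4 fragments:
  1–98 → 98 bp
  99–132 → 34 bp
  133–160 → 28 bp
  161–184 → 24 bp
Sorted largest to smallest: 98, 34, 28, 24 bp.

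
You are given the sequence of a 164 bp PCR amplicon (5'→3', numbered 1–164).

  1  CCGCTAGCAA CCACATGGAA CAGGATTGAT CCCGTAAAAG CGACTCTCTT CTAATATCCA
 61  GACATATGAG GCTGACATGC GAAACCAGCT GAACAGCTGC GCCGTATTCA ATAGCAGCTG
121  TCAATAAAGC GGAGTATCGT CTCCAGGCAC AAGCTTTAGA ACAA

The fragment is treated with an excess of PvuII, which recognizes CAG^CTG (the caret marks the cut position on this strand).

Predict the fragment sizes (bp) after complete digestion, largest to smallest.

88, 47, 21, 8 bp

PvuII sites (CAGCTG) start at positions 86, 94, 115.
PvuII cuts after base 3 of each site, so after positions 88, 96, 117.
Linear molecule, 3 cuts → 4 fragments:
  1–88 → 88 bp
  89–96 → 8 bp
  97–117 → 21 bp
  118–164 → 47 bp
Sorted largest to smallest: 88, 47, 21, 8 bp.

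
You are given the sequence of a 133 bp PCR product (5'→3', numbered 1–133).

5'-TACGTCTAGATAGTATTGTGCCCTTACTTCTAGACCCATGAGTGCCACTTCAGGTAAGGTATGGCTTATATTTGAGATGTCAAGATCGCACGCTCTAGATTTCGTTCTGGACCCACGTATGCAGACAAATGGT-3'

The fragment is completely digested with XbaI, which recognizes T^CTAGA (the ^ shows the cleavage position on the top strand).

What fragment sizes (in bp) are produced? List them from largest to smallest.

XbaI sites (TCTAGA) start at positions 5, 29, 94.
XbaI cuts after the first base of each site, so after positions 5, 29, 94.
Linear molecule, 3 cuts → 4 fragments:
  1–5 → 5 bp
  6–29 → 24 bp
  30–94 → 65 bp
  95–133 → 39 bp
Sorted largest to smallest: 65, 39, 24, 5 bp.

65, 39, 24, 5 bp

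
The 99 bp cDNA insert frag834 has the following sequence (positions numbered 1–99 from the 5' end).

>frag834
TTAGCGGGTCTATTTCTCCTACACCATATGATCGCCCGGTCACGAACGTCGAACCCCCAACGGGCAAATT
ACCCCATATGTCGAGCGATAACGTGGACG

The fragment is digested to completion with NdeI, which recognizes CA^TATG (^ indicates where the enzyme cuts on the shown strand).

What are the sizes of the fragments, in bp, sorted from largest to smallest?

50, 26, 23 bp

NdeI sites (CATATG) start at positions 25, 75.
NdeI cuts after base 2 of each site, so after positions 26, 76.
Linear molecule, 2 cuts → 3 fragments:
  1–26 → 26 bp
  27–76 → 50 bp
  77–99 → 23 bp
Sorted largest to smallest: 50, 26, 23 bp.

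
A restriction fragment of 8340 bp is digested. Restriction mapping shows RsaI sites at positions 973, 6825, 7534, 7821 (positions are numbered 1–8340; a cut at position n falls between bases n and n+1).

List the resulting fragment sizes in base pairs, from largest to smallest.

5852, 973, 709, 519, 287 bp

Linear molecule, 4 cuts → 5 fragments:
  973 − 0 = 973 bp
  6825 − 973 = 5852 bp
  7534 − 6825 = 709 bp
  7821 − 7534 = 287 bp
  8340 − 7821 = 519 bp
Sorted largest to smallest: 5852, 973, 709, 519, 287 bp.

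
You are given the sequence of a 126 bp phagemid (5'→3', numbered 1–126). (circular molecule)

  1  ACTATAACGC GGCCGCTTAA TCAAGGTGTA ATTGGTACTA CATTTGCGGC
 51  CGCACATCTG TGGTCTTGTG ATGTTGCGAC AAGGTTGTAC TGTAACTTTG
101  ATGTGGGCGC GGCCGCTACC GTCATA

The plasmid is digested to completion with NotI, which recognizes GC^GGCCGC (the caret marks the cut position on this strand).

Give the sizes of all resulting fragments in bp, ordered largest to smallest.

NotI sites (GCGGCCGC) start at positions 9, 46, 109.
NotI cuts after base 2 of each site, so after positions 10, 47, 110.
Circular molecule, 3 cuts → 3 fragments:
  11–47 → 37 bp
  48–110 → 63 bp
  111–126 then 1–10 → 16 + 10 = 26 bp
Sorted largest to smallest: 63, 37, 26 bp.

63, 37, 26 bp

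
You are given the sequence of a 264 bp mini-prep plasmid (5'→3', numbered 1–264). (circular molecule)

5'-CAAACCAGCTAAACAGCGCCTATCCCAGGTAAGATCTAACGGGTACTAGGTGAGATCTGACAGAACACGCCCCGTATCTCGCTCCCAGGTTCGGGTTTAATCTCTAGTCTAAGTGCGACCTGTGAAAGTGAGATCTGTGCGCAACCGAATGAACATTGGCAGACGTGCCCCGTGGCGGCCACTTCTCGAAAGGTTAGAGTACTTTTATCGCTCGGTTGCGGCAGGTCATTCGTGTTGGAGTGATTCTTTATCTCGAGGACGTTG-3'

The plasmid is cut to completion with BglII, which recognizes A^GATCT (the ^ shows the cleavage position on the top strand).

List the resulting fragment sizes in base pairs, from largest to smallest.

165, 78, 21 bp

BglII sites (AGATCT) start at positions 32, 53, 131.
BglII cuts after the first base of each site, so after positions 32, 53, 131.
Circular molecule, 3 cuts → 3 fragments:
  33–53 → 21 bp
  54–131 → 78 bp
  132–264 then 1–32 → 133 + 32 = 165 bp
Sorted largest to smallest: 165, 78, 21 bp.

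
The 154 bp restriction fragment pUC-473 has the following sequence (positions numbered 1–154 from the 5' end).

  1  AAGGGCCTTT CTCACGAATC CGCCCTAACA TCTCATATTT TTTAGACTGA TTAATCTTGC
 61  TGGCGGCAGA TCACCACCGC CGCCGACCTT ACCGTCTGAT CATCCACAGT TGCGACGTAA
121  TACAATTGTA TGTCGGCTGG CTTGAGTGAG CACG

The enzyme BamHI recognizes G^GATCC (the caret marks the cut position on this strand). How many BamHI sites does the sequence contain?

0

No occurrence of GGATCC is present in the sequence.
BamHI does not cut: 0 sites.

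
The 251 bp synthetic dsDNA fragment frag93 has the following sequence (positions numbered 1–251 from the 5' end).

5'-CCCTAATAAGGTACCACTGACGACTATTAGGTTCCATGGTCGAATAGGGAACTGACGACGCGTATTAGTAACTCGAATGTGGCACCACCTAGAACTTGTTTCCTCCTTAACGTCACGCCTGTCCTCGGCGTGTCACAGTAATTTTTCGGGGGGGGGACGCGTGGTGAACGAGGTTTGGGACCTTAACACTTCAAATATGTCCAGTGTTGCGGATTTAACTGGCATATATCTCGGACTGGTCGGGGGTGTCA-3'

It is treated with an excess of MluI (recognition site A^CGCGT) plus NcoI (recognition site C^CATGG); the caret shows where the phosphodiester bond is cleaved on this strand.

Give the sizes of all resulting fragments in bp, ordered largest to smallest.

MluI sites (ACGCGT) start at positions 58, 157.
MluI cuts after the first base of each site, so after positions 58, 157.
The NcoI site (CCATGG) starts at position 34.
NcoI cuts after the first base of each site, so after position 34.
Combined cut positions: 34, 58, 157.
Linear molecule, 3 cuts → 4 fragments:
  1–34 → 34 bp
  35–58 → 24 bp
  59–157 → 99 bp
  158–251 → 94 bp
Sorted largest to smallest: 99, 94, 34, 24 bp.

99, 94, 34, 24 bp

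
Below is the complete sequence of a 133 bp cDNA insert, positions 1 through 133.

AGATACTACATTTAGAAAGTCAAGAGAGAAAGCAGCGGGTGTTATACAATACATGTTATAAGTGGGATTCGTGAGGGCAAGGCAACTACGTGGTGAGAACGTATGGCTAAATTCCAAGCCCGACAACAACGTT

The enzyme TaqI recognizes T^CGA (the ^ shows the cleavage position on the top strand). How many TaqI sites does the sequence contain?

0

No occurrence of TCGA is present in the sequence.
TaqI does not cut: 0 sites.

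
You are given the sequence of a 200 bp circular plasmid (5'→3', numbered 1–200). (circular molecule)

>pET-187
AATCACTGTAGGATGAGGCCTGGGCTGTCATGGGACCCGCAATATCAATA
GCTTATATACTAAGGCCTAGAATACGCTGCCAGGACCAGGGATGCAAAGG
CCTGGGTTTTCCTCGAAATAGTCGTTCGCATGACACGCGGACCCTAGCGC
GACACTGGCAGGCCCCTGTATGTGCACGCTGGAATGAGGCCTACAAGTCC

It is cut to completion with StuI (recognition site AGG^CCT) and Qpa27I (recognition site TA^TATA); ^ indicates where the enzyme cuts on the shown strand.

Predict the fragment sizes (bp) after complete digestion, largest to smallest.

StuI sites (AGGCCT) start at positions 16, 63, 98, 187.
StuI cuts after base 3 of each site, so after positions 18, 65, 100, 189.
The Qpa27I site (TATATA) starts at position 54.
Qpa27I cuts after base 2 of each site, so after position 55.
Combined cut positions: 18, 55, 65, 100, 189.
Circular molecule, 5 cuts → 5 fragments:
  19–55 → 37 bp
  56–65 → 10 bp
  66–100 → 35 bp
  101–189 → 89 bp
  190–200 then 1–18 → 11 + 18 = 29 bp
Sorted largest to smallest: 89, 37, 35, 29, 10 bp.

89, 37, 35, 29, 10 bp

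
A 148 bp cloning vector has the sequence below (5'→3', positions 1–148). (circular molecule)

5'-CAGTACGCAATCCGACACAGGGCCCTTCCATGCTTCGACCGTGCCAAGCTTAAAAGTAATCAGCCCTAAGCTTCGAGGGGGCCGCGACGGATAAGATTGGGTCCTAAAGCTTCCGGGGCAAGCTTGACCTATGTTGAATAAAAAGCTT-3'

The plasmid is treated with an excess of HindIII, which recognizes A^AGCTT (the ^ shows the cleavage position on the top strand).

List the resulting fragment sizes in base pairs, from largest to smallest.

51, 39, 23, 22, 13 bp

HindIII sites (AAGCTT) start at positions 46, 68, 107, 120, 143.
HindIII cuts after the first base of each site, so after positions 46, 68, 107, 120, 143.
Circular molecule, 5 cuts → 5 fragments:
  47–68 → 22 bp
  69–107 → 39 bp
  108–120 → 13 bp
  121–143 → 23 bp
  144–148 then 1–46 → 5 + 46 = 51 bp
Sorted largest to smallest: 51, 39, 23, 22, 13 bp.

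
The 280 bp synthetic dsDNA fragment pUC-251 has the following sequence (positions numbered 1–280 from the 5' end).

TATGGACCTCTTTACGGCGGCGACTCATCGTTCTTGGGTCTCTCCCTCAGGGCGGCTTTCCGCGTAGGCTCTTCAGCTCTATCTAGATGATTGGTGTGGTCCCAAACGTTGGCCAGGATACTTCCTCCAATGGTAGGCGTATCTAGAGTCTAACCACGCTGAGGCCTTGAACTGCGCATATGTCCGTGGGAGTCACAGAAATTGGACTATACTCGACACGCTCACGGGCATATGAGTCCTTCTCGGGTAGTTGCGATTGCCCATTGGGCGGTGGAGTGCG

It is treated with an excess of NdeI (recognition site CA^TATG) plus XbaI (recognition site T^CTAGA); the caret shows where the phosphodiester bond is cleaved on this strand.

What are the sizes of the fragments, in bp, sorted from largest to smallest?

NdeI sites (CATATG) start at positions 177, 229.
NdeI cuts after base 2 of each site, so after positions 178, 230.
XbaI sites (TCTAGA) start at positions 82, 142.
XbaI cuts after the first base of each site, so after positions 82, 142.
Combined cut positions: 82, 142, 178, 230.
Linear molecule, 4 cuts → 5 fragments:
  1–82 → 82 bp
  83–142 → 60 bp
  143–178 → 36 bp
  179–230 → 52 bp
  231–280 → 50 bp
Sorted largest to smallest: 82, 60, 52, 50, 36 bp.

82, 60, 52, 50, 36 bp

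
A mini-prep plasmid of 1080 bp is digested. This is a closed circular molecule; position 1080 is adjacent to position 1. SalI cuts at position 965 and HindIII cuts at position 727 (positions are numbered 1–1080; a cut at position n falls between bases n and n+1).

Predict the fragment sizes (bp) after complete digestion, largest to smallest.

842, 238 bp

Combined cut positions (sorted): 727, 965.
Circular molecule, 2 cuts → 2 fragments:
  965 − 727 = 238 bp
  wrap: 1080 − 965 + 727 = 842 bp
Sorted largest to smallest: 842, 238 bp.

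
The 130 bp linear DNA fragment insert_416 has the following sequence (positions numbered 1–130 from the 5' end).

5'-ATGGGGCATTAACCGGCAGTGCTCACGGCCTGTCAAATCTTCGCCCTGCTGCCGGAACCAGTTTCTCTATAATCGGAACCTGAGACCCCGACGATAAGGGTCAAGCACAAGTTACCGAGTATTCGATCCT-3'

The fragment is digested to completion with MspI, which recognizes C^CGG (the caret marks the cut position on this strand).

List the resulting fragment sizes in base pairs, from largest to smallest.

78, 39, 13 bp

MspI sites (CCGG) start at positions 13, 52.
MspI cuts after the first base of each site, so after positions 13, 52.
Linear molecule, 2 cuts → 3 fragments:
  1–13 → 13 bp
  14–52 → 39 bp
  53–130 → 78 bp
Sorted largest to smallest: 78, 39, 13 bp.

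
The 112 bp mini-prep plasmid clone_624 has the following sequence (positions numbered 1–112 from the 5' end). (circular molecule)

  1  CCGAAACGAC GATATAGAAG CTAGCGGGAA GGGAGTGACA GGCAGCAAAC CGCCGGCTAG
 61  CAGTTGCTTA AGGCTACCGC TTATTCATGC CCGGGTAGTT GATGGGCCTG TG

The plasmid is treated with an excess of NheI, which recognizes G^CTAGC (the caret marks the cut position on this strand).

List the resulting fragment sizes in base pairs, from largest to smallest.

NheI sites (GCTAGC) start at positions 20, 56.
NheI cuts after the first base of each site, so after positions 20, 56.
Circular molecule, 2 cuts → 2 fragments:
  21–56 → 36 bp
  57–112 then 1–20 → 56 + 20 = 76 bp
Sorted largest to smallest: 76, 36 bp.

76, 36 bp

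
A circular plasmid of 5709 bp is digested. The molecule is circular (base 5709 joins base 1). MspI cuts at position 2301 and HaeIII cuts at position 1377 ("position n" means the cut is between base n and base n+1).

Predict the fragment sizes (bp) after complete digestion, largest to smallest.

Combined cut positions (sorted): 1377, 2301.
Circular molecule, 2 cuts → 2 fragments:
  2301 − 1377 = 924 bp
  wrap: 5709 − 2301 + 1377 = 4785 bp
Sorted largest to smallest: 4785, 924 bp.

4785, 924 bp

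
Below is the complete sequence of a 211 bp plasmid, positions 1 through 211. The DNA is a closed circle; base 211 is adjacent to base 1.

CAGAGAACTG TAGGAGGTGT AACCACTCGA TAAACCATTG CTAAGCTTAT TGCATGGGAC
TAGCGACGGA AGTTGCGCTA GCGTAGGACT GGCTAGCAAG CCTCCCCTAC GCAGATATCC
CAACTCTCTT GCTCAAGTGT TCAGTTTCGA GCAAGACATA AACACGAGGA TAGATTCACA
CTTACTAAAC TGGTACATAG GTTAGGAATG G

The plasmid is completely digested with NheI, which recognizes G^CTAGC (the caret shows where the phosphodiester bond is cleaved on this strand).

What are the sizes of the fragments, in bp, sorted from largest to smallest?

196, 15 bp

NheI sites (GCTAGC) start at positions 77, 92.
NheI cuts after the first base of each site, so after positions 77, 92.
Circular molecule, 2 cuts → 2 fragments:
  78–92 → 15 bp
  93–211 then 1–77 → 119 + 77 = 196 bp
Sorted largest to smallest: 196, 15 bp.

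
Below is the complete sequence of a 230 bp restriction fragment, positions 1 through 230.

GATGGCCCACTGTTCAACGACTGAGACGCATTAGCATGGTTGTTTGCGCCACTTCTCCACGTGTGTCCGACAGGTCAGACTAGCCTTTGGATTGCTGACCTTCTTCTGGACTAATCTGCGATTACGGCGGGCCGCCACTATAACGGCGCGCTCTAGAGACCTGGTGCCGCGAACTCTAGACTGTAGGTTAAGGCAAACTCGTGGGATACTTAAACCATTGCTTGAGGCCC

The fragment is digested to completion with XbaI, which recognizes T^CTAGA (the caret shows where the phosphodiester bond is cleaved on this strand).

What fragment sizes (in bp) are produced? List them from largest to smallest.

152, 55, 23 bp

XbaI sites (TCTAGA) start at positions 152, 175.
XbaI cuts after the first base of each site, so after positions 152, 175.
Linear molecule, 2 cuts → 3 fragments:
  1–152 → 152 bp
  153–175 → 23 bp
  176–230 → 55 bp
Sorted largest to smallest: 152, 55, 23 bp.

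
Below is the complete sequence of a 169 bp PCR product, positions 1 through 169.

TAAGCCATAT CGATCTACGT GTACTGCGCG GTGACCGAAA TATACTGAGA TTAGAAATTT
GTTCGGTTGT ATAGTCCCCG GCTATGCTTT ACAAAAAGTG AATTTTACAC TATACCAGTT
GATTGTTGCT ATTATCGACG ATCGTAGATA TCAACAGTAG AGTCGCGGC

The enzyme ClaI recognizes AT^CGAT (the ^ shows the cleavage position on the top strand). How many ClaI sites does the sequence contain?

1

ATCGAT occurs starting at position 9.
ClaI cuts at 1 site.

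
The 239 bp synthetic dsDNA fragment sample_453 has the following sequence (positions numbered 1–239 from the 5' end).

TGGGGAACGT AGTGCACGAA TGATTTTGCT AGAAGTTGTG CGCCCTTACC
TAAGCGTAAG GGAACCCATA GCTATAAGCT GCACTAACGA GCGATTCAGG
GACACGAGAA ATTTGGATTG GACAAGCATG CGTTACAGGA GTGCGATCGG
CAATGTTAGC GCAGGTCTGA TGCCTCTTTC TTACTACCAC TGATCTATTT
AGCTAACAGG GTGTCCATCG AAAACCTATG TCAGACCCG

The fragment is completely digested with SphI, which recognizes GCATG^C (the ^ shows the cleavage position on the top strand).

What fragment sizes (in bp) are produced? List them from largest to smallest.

The SphI site (GCATGC) starts at position 126.
SphI cuts after base 5 of each site (before the last base), so after position 130.
Linear molecule, 1 cut → 2 fragments:
  1–130 → 130 bp
  131–239 → 109 bp
Sorted largest to smallest: 130, 109 bp.

130, 109 bp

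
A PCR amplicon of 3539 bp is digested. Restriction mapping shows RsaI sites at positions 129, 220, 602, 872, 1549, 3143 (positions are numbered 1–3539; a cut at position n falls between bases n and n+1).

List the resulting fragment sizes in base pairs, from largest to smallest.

1594, 677, 396, 382, 270, 129, 91 bp

Linear molecule, 6 cuts → 7 fragments:
  129 − 0 = 129 bp
  220 − 129 = 91 bp
  602 − 220 = 382 bp
  872 − 602 = 270 bp
  1549 − 872 = 677 bp
  3143 − 1549 = 1594 bp
  3539 − 3143 = 396 bp
Sorted largest to smallest: 1594, 677, 396, 382, 270, 129, 91 bp.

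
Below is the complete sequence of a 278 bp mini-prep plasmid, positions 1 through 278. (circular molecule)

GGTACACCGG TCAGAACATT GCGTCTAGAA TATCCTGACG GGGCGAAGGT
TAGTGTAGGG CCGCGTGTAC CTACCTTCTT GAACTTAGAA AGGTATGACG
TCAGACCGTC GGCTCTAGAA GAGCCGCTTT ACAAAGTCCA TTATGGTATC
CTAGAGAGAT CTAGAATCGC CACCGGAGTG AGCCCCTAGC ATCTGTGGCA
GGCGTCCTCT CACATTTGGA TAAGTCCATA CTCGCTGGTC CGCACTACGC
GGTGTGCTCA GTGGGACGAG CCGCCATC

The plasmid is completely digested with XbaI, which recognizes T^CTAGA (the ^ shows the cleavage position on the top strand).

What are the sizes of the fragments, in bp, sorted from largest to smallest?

142, 90, 46 bp

XbaI sites (TCTAGA) start at positions 24, 114, 160.
XbaI cuts after the first base of each site, so after positions 24, 114, 160.
Circular molecule, 3 cuts → 3 fragments:
  25–114 → 90 bp
  115–160 → 46 bp
  161–278 then 1–24 → 118 + 24 = 142 bp
Sorted largest to smallest: 142, 90, 46 bp.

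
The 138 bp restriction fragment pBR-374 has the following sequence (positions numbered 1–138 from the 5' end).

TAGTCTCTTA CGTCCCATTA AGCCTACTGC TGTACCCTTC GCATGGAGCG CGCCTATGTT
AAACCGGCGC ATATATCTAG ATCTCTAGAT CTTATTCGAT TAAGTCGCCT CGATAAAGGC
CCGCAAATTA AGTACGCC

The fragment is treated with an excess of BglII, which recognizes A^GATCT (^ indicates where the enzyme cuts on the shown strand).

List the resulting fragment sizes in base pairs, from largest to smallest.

BglII sites (AGATCT) start at positions 79, 87.
BglII cuts after the first base of each site, so after positions 79, 87.
Linear molecule, 2 cuts → 3 fragments:
  1–79 → 79 bp
  80–87 → 8 bp
  88–138 → 51 bp
Sorted largest to smallest: 79, 51, 8 bp.

79, 51, 8 bp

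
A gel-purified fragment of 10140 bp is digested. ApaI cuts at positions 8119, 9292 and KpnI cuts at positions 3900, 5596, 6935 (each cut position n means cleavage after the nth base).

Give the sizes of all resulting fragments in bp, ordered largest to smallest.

3900, 1696, 1339, 1184, 1173, 848 bp

Combined cut positions (sorted): 3900, 5596, 6935, 8119, 9292.
Linear molecule, 5 cuts → 6 fragments:
  3900 − 0 = 3900 bp
  5596 − 3900 = 1696 bp
  6935 − 5596 = 1339 bp
  8119 − 6935 = 1184 bp
  9292 − 8119 = 1173 bp
  10140 − 9292 = 848 bp
Sorted largest to smallest: 3900, 1696, 1339, 1184, 1173, 848 bp.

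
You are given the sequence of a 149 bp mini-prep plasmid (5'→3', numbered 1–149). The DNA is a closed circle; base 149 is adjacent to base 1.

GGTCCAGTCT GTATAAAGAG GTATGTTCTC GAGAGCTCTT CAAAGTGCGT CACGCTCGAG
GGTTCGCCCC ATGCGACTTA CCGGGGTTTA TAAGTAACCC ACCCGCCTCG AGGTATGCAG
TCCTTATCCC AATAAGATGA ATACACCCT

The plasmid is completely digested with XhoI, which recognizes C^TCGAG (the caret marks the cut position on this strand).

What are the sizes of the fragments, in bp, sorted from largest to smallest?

70, 52, 27 bp

XhoI sites (CTCGAG) start at positions 28, 55, 107.
XhoI cuts after the first base of each site, so after positions 28, 55, 107.
Circular molecule, 3 cuts → 3 fragments:
  29–55 → 27 bp
  56–107 → 52 bp
  108–149 then 1–28 → 42 + 28 = 70 bp
Sorted largest to smallest: 70, 52, 27 bp.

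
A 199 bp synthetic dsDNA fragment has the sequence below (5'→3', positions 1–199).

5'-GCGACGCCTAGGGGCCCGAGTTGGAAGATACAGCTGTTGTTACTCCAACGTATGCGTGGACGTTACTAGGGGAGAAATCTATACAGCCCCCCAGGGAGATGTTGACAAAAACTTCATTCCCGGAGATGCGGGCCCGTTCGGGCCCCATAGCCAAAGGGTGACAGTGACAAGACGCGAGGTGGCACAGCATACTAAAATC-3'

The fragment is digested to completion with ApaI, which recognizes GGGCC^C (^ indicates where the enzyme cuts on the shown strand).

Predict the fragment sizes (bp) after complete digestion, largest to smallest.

118, 55, 16, 10 bp

ApaI sites (GGGCCC) start at positions 12, 130, 140.
ApaI cuts after base 5 of each site (before the last base), so after positions 16, 134, 144.
Linear molecule, 3 cuts → 4 fragments:
  1–16 → 16 bp
  17–134 → 118 bp
  135–144 → 10 bp
  145–199 → 55 bp
Sorted largest to smallest: 118, 55, 16, 10 bp.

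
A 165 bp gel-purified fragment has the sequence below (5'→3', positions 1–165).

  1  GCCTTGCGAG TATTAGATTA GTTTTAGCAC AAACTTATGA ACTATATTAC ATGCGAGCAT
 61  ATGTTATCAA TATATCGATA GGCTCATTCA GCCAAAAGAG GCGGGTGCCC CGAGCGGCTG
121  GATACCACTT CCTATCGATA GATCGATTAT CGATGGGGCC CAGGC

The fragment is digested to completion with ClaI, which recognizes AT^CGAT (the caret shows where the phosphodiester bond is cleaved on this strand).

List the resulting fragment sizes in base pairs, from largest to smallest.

ClaI sites (ATCGAT) start at positions 74, 134, 142, 149.
ClaI cuts after base 2 of each site, so after positions 75, 135, 143, 150.
Linear molecule, 4 cuts → 5 fragments:
  1–75 → 75 bp
  76–135 → 60 bp
  136–143 → 8 bp
  144–150 → 7 bp
  151–165 → 15 bp
Sorted largest to smallest: 75, 60, 15, 8, 7 bp.

75, 60, 15, 8, 7 bp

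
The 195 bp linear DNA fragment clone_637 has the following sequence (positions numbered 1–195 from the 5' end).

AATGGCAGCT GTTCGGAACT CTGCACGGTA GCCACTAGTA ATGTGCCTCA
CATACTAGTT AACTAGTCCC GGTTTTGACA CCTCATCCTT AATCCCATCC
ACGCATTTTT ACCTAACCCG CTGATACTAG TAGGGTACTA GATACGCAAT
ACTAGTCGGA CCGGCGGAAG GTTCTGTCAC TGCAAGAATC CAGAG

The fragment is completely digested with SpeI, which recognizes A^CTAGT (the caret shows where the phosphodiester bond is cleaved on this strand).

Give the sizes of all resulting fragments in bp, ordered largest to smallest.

64, 44, 34, 25, 20, 8 bp

SpeI sites (ACTAGT) start at positions 34, 54, 62, 126, 151.
SpeI cuts after the first base of each site, so after positions 34, 54, 62, 126, 151.
Linear molecule, 5 cuts → 6 fragments:
  1–34 → 34 bp
  35–54 → 20 bp
  55–62 → 8 bp
  63–126 → 64 bp
  127–151 → 25 bp
  152–195 → 44 bp
Sorted largest to smallest: 64, 44, 34, 25, 20, 8 bp.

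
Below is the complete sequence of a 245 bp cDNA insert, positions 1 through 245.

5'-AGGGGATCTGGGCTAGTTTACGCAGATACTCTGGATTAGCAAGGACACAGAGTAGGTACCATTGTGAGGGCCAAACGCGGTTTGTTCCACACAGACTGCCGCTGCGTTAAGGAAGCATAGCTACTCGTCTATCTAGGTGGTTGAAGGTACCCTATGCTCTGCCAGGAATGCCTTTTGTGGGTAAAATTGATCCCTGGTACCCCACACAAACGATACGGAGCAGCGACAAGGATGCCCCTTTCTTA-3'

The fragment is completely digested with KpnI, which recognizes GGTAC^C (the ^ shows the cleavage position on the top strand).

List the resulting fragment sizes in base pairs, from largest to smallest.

91, 59, 50, 45 bp

KpnI sites (GGTACC) start at positions 55, 146, 196.
KpnI cuts after base 5 of each site (before the last base), so after positions 59, 150, 200.
Linear molecule, 3 cuts → 4 fragments:
  1–59 → 59 bp
  60–150 → 91 bp
  151–200 → 50 bp
  201–245 → 45 bp
Sorted largest to smallest: 91, 59, 50, 45 bp.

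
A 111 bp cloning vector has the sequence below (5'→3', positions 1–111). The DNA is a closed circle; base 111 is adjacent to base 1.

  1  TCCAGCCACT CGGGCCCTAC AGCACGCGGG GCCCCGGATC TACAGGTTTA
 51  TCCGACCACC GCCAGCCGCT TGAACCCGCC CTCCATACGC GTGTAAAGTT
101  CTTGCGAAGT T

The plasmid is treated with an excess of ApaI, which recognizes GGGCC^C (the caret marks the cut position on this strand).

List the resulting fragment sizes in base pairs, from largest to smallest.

94, 17 bp

ApaI sites (GGGCCC) start at positions 12, 29.
ApaI cuts after base 5 of each site (before the last base), so after positions 16, 33.
Circular molecule, 2 cuts → 2 fragments:
  17–33 → 17 bp
  34–111 then 1–16 → 78 + 16 = 94 bp
Sorted largest to smallest: 94, 17 bp.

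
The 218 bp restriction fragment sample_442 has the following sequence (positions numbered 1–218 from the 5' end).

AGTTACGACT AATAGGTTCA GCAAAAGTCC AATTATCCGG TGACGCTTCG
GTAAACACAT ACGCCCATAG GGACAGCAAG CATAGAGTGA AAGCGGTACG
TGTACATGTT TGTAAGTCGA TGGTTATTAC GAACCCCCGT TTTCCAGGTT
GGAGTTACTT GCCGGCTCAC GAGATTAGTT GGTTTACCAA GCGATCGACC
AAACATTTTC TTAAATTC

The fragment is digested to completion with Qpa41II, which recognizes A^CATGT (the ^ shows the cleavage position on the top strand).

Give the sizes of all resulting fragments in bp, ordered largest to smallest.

The Qpa41II site (ACATGT) starts at position 104.
Qpa41II cuts after the first base of each site, so after position 104.
Linear molecule, 1 cut → 2 fragments:
  1–104 → 104 bp
  105–218 → 114 bp
Sorted largest to smallest: 114, 104 bp.

114, 104 bp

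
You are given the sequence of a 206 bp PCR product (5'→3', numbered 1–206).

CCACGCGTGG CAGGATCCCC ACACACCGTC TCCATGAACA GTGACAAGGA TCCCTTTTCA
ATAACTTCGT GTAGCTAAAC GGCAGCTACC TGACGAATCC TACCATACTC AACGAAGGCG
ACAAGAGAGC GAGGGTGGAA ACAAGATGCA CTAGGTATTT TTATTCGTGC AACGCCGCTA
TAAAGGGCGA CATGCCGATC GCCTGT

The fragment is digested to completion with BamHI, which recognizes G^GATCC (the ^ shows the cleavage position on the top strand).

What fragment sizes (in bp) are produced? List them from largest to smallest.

BamHI sites (GGATCC) start at positions 13, 48.
BamHI cuts after the first base of each site, so after positions 13, 48.
Linear molecule, 2 cuts → 3 fragments:
  1–13 → 13 bp
  14–48 → 35 bp
  49–206 → 158 bp
Sorted largest to smallest: 158, 35, 13 bp.

158, 35, 13 bp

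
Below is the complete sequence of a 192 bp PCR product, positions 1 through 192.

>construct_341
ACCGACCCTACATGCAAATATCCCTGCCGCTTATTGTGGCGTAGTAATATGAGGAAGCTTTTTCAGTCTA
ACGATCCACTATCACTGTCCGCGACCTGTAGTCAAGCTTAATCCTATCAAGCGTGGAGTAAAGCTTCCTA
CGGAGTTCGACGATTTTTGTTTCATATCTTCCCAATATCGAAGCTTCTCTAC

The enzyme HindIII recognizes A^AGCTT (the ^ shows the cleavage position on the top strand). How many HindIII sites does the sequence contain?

AAGCTT occurs starting at positions 55, 104, 131, 181.
HindIII cuts at 4 sites.

4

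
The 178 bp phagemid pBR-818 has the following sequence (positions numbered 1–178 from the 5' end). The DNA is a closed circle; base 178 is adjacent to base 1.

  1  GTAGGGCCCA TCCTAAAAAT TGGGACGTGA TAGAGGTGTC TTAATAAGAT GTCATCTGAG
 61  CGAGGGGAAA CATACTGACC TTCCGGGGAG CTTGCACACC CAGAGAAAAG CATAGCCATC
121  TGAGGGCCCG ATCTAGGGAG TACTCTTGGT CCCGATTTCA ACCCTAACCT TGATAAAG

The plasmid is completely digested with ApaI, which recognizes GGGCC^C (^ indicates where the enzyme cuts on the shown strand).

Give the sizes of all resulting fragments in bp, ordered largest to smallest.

ApaI sites (GGGCCC) start at positions 4, 124.
ApaI cuts after base 5 of each site (before the last base), so after positions 8, 128.
Circular molecule, 2 cuts → 2 fragments:
  9–128 → 120 bp
  129–178 then 1–8 → 50 + 8 = 58 bp
Sorted largest to smallest: 120, 58 bp.

120, 58 bp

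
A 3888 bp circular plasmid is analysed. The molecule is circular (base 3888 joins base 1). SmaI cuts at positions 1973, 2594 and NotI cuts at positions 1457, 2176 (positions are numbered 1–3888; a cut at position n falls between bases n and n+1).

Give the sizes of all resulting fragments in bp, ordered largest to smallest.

2751, 516, 418, 203 bp

Combined cut positions (sorted): 1457, 1973, 2176, 2594.
Circular molecule, 4 cuts → 4 fragments:
  1973 − 1457 = 516 bp
  2176 − 1973 = 203 bp
  2594 − 2176 = 418 bp
  wrap: 3888 − 2594 + 1457 = 2751 bp
Sorted largest to smallest: 2751, 516, 418, 203 bp.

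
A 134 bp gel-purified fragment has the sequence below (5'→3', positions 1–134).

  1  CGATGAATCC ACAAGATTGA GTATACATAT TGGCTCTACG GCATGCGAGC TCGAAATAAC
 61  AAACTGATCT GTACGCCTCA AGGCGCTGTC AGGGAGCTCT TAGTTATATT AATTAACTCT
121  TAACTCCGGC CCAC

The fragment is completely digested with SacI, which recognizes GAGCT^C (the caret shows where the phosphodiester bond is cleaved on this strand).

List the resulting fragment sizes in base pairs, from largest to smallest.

51, 47, 36 bp

SacI sites (GAGCTC) start at positions 47, 94.
SacI cuts after base 5 of each site (before the last base), so after positions 51, 98.
Linear molecule, 2 cuts → 3 fragments:
  1–51 → 51 bp
  52–98 → 47 bp
  99–134 → 36 bp
Sorted largest to smallest: 51, 47, 36 bp.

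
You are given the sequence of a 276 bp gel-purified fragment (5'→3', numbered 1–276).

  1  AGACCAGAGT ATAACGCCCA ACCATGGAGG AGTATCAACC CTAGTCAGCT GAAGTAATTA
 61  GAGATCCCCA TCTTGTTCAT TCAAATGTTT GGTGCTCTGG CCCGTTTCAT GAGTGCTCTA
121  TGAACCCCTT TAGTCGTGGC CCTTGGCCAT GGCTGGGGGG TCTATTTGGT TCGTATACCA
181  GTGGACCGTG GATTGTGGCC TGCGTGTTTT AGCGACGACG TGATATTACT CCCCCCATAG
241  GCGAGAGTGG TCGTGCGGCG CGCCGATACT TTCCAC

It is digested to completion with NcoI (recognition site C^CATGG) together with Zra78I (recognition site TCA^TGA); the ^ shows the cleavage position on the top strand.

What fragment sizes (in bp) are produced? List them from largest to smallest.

NcoI sites (CCATGG) start at positions 22, 147.
NcoI cuts after the first base of each site, so after positions 22, 147.
The Zra78I site (TCATGA) starts at position 107.
Zra78I cuts after base 3 of each site, so after position 109.
Combined cut positions: 22, 109, 147.
Linear molecule, 3 cuts → 4 fragments:
  1–22 → 22 bp
  23–109 → 87 bp
  110–147 → 38 bp
  148–276 → 129 bp
Sorted largest to smallest: 129, 87, 38, 22 bp.

129, 87, 38, 22 bp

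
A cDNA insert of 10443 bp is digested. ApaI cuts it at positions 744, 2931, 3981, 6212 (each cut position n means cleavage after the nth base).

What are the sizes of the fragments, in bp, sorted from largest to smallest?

4231, 2231, 2187, 1050, 744 bp

Linear molecule, 4 cuts → 5 fragments:
  744 − 0 = 744 bp
  2931 − 744 = 2187 bp
  3981 − 2931 = 1050 bp
  6212 − 3981 = 2231 bp
  10443 − 6212 = 4231 bp
Sorted largest to smallest: 4231, 2231, 2187, 1050, 744 bp.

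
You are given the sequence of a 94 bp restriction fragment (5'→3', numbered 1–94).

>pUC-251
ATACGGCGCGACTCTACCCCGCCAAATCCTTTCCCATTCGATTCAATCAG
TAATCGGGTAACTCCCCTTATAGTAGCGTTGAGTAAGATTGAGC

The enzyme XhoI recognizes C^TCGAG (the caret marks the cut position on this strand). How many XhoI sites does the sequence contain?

No occurrence of CTCGAG is present in the sequence.
XhoI does not cut: 0 sites.

0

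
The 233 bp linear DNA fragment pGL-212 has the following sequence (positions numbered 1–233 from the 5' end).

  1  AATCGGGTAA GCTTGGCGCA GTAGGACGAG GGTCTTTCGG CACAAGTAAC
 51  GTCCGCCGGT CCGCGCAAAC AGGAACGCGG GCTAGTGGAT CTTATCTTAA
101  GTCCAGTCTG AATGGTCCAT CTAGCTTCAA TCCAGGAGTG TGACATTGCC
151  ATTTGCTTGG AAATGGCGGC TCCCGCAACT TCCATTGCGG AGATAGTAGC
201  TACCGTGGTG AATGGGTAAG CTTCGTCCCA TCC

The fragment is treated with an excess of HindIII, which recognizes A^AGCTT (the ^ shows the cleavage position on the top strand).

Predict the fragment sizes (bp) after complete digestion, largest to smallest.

209, 15, 9 bp

HindIII sites (AAGCTT) start at positions 9, 218.
HindIII cuts after the first base of each site, so after positions 9, 218.
Linear molecule, 2 cuts → 3 fragments:
  1–9 → 9 bp
  10–218 → 209 bp
  219–233 → 15 bp
Sorted largest to smallest: 209, 15, 9 bp.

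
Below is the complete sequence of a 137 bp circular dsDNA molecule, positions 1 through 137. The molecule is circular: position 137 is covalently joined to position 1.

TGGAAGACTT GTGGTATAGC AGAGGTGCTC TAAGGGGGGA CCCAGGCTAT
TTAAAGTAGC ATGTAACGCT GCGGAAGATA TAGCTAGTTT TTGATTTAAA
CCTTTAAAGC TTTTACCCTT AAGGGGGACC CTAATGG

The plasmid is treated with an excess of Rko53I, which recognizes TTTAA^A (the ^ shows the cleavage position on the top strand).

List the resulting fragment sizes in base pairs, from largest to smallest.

Rko53I sites (TTTAAA) start at positions 50, 95, 103.
Rko53I cuts after base 5 of each site (before the last base), so after positions 54, 99, 107.
Circular molecule, 3 cuts → 3 fragments:
  55–99 → 45 bp
  100–107 → 8 bp
  108–137 then 1–54 → 30 + 54 = 84 bp
Sorted largest to smallest: 84, 45, 8 bp.

84, 45, 8 bp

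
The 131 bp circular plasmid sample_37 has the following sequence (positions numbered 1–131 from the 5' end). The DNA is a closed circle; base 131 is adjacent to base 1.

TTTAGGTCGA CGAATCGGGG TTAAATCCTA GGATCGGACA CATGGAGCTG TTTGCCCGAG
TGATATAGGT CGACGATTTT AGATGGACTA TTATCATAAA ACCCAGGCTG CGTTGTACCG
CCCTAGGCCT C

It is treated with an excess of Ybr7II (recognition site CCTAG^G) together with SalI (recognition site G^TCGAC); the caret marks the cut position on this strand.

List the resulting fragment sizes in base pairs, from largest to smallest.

Ybr7II sites (CCTAGG) start at positions 27, 122.
Ybr7II cuts after base 5 of each site (before the last base), so after positions 31, 126.
SalI sites (GTCGAC) start at positions 6, 69.
SalI cuts after the first base of each site, so after positions 6, 69.
Combined cut positions: 6, 31, 69, 126.
Circular molecule, 4 cuts → 4 fragments:
  7–31 → 25 bp
  32–69 → 38 bp
  70–126 → 57 bp
  127–131 then 1–6 → 5 + 6 = 11 bp
Sorted largest to smallest: 57, 38, 25, 11 bp.

57, 38, 25, 11 bp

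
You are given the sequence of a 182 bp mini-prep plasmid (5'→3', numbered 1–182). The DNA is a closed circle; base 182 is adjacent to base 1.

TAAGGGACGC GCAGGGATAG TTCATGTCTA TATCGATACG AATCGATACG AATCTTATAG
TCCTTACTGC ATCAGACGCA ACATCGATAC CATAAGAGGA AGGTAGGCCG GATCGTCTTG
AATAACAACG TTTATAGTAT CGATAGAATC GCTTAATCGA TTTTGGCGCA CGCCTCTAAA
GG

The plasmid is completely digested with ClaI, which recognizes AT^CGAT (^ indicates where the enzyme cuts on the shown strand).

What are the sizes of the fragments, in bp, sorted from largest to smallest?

ClaI sites (ATCGAT) start at positions 32, 42, 83, 139, 156.
ClaI cuts after base 2 of each site, so after positions 33, 43, 84, 140, 157.
Circular molecule, 5 cuts → 5 fragments:
  34–43 → 10 bp
  44–84 → 41 bp
  85–140 → 56 bp
  141–157 → 17 bp
  158–182 then 1–33 → 25 + 33 = 58 bp
Sorted largest to smallest: 58, 56, 41, 17, 10 bp.

58, 56, 41, 17, 10 bp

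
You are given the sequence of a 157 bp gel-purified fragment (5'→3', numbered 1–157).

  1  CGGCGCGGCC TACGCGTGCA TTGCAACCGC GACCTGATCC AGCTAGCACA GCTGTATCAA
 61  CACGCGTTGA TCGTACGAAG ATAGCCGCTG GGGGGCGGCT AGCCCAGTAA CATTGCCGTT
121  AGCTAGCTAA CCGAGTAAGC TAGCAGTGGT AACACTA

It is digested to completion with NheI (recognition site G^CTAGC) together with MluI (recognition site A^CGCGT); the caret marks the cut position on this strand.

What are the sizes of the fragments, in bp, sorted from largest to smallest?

NheI sites (GCTAGC) start at positions 42, 98, 122, 139.
NheI cuts after the first base of each site, so after positions 42, 98, 122, 139.
MluI sites (ACGCGT) start at positions 12, 62.
MluI cuts after the first base of each site, so after positions 12, 62.
Combined cut positions: 12, 42, 62, 98, 122, 139.
Linear molecule, 6 cuts → 7 fragments:
  1–12 → 12 bp
  13–42 → 30 bp
  43–62 → 20 bp
  63–98 → 36 bp
  99–122 → 24 bp
  123–139 → 17 bp
  140–157 → 18 bp
Sorted largest to smallest: 36, 30, 24, 20, 18, 17, 12 bp.

36, 30, 24, 20, 18, 17, 12 bp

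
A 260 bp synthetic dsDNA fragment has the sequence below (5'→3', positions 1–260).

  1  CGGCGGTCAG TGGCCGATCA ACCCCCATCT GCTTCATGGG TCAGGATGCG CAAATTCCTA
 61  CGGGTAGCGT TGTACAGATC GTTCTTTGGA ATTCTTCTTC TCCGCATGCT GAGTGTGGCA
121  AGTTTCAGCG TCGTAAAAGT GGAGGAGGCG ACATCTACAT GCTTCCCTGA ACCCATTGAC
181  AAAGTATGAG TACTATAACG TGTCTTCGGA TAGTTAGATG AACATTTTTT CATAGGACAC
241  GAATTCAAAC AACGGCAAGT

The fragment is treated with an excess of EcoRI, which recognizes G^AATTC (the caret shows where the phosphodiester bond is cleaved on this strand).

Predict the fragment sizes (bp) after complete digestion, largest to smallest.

EcoRI sites (GAATTC) start at positions 89, 241.
EcoRI cuts after the first base of each site, so after positions 89, 241.
Linear molecule, 2 cuts → 3 fragments:
  1–89 → 89 bp
  90–241 → 152 bp
  242–260 → 19 bp
Sorted largest to smallest: 152, 89, 19 bp.

152, 89, 19 bp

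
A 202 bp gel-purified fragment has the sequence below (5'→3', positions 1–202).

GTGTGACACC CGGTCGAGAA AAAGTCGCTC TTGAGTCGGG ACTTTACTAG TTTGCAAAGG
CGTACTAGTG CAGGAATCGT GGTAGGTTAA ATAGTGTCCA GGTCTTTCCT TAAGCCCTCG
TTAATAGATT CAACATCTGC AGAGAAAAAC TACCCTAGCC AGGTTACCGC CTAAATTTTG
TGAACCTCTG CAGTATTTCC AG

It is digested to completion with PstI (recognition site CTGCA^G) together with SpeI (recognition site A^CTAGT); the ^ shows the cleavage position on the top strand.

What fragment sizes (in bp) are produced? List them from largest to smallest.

PstI sites (CTGCAG) start at positions 137, 188.
PstI cuts after base 5 of each site (before the last base), so after positions 141, 192.
SpeI sites (ACTAGT) start at positions 46, 64.
SpeI cuts after the first base of each site, so after positions 46, 64.
Combined cut positions: 46, 64, 141, 192.
Linear molecule, 4 cuts → 5 fragments:
  1–46 → 46 bp
  47–64 → 18 bp
  65–141 → 77 bp
  142–192 → 51 bp
  193–202 → 10 bp
Sorted largest to smallest: 77, 51, 46, 18, 10 bp.

77, 51, 46, 18, 10 bp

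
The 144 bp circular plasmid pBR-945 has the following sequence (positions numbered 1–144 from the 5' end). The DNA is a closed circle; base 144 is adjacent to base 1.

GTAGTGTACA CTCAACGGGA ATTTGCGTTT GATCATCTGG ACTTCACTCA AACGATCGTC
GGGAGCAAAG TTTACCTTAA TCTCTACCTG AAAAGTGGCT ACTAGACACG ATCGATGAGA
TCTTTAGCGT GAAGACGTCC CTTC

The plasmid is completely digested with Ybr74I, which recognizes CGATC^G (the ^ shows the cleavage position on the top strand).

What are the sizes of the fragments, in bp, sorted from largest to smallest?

88, 56 bp

Ybr74I sites (CGATCG) start at positions 53, 109.
Ybr74I cuts after base 5 of each site (before the last base), so after positions 57, 113.
Circular molecule, 2 cuts → 2 fragments:
  58–113 → 56 bp
  114–144 then 1–57 → 31 + 57 = 88 bp
Sorted largest to smallest: 88, 56 bp.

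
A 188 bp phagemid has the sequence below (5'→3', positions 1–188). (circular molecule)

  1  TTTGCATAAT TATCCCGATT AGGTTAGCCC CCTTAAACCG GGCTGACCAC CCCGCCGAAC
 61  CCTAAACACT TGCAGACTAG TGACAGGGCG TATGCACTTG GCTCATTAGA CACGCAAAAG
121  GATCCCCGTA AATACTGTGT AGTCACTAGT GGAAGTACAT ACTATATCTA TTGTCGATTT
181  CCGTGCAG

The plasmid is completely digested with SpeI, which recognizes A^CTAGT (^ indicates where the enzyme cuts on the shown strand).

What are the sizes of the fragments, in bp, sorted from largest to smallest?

119, 69 bp

SpeI sites (ACTAGT) start at positions 76, 145.
SpeI cuts after the first base of each site, so after positions 76, 145.
Circular molecule, 2 cuts → 2 fragments:
  77–145 → 69 bp
  146–188 then 1–76 → 43 + 76 = 119 bp
Sorted largest to smallest: 119, 69 bp.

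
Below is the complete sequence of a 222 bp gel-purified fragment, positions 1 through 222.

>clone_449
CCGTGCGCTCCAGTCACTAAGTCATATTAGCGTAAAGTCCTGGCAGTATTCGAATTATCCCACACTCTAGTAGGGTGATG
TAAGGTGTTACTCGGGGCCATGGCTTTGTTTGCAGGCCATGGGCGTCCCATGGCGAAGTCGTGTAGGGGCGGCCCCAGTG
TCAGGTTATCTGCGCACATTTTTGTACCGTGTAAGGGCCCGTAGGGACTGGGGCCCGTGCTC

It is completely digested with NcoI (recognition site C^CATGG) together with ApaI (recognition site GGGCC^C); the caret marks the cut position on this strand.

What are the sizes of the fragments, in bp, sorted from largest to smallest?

NcoI sites (CCATGG) start at positions 98, 117, 128.
NcoI cuts after the first base of each site, so after positions 98, 117, 128.
ApaI sites (GGGCCC) start at positions 195, 211.
ApaI cuts after base 5 of each site (before the last base), so after positions 199, 215.
Combined cut positions: 98, 117, 128, 199, 215.
Linear molecule, 5 cuts → 6 fragments:
  1–98 → 98 bp
  99–117 → 19 bp
  118–128 → 11 bp
  129–199 → 71 bp
  200–215 → 16 bp
  216–222 → 7 bp
Sorted largest to smallest: 98, 71, 19, 16, 11, 7 bp.

98, 71, 19, 16, 11, 7 bp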